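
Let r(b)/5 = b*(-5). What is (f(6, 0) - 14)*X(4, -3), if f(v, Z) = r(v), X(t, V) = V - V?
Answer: 0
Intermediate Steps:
X(t, V) = 0
r(b) = -25*b (r(b) = 5*(b*(-5)) = 5*(-5*b) = -25*b)
f(v, Z) = -25*v
(f(6, 0) - 14)*X(4, -3) = (-25*6 - 14)*0 = (-150 - 14)*0 = -164*0 = 0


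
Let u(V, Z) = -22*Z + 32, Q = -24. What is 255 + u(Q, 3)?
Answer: 221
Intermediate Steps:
u(V, Z) = 32 - 22*Z
255 + u(Q, 3) = 255 + (32 - 22*3) = 255 + (32 - 66) = 255 - 34 = 221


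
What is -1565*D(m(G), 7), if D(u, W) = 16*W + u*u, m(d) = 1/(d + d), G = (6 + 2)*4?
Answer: -717948445/4096 ≈ -1.7528e+5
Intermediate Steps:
G = 32 (G = 8*4 = 32)
m(d) = 1/(2*d)
D(u, W) = u² + 16*W (D(u, W) = 16*W + u² = u² + 16*W)
-1565*D(m(G), 7) = -1565*(((½)/32)² + 16*7) = -1565*(((½)*(1/32))² + 112) = -1565*((1/64)² + 112) = -1565*(1/4096 + 112) = -1565*458753/4096 = -717948445/4096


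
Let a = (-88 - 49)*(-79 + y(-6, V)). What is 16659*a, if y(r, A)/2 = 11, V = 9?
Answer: 130090131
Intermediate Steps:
y(r, A) = 22 (y(r, A) = 2*11 = 22)
a = 7809 (a = (-88 - 49)*(-79 + 22) = -137*(-57) = 7809)
16659*a = 16659*7809 = 130090131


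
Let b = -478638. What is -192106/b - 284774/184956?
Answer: -8397708373/7377247494 ≈ -1.1383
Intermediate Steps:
-192106/b - 284774/184956 = -192106/(-478638) - 284774/184956 = -192106*(-1/478638) - 284774*1/184956 = 96053/239319 - 142387/92478 = -8397708373/7377247494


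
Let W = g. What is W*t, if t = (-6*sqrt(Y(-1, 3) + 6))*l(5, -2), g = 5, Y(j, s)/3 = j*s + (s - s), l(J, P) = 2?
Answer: -60*I*sqrt(3) ≈ -103.92*I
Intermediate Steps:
Y(j, s) = 3*j*s (Y(j, s) = 3*(j*s + (s - s)) = 3*(j*s + 0) = 3*(j*s) = 3*j*s)
W = 5
t = -12*I*sqrt(3) (t = -6*sqrt(3*(-1)*3 + 6)*2 = -6*sqrt(-9 + 6)*2 = -6*I*sqrt(3)*2 = -12*I*sqrt(3) ≈ -20.785*I)
W*t = 5*(-12*I*sqrt(3)) = -60*I*sqrt(3)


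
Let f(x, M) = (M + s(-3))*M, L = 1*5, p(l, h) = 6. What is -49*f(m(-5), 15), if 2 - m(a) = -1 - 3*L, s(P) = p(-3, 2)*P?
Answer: 2205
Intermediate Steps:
L = 5
s(P) = 6*P
m(a) = 18 (m(a) = 2 - (-1 - 3*5) = 2 - (-1 - 15) = 2 - 1*(-16) = 2 + 16 = 18)
f(x, M) = M*(-18 + M) (f(x, M) = (M + 6*(-3))*M = (M - 18)*M = (-18 + M)*M = M*(-18 + M))
-49*f(m(-5), 15) = -735*(-18 + 15) = -735*(-3) = -49*(-45) = 2205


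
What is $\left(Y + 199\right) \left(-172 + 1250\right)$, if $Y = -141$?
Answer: $62524$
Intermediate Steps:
$\left(Y + 199\right) \left(-172 + 1250\right) = \left(-141 + 199\right) \left(-172 + 1250\right) = 58 \cdot 1078 = 62524$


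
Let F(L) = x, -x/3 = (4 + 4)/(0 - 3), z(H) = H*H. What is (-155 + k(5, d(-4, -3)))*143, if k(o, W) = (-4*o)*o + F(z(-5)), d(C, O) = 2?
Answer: -35321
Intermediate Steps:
z(H) = H²
x = 8 (x = -3*(4 + 4)/(0 - 3) = -24/(-3) = -24*(-1)/3 = -3*(-8/3) = 8)
F(L) = 8
k(o, W) = 8 - 4*o² (k(o, W) = (-4*o)*o + 8 = -4*o² + 8 = 8 - 4*o²)
(-155 + k(5, d(-4, -3)))*143 = (-155 + (8 - 4*5²))*143 = (-155 + (8 - 4*25))*143 = (-155 + (8 - 100))*143 = (-155 - 92)*143 = -247*143 = -35321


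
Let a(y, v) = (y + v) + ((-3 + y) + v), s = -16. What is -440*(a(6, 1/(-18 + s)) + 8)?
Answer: -126720/17 ≈ -7454.1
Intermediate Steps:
a(y, v) = -3 + 2*v + 2*y (a(y, v) = (v + y) + (-3 + v + y) = -3 + 2*v + 2*y)
-440*(a(6, 1/(-18 + s)) + 8) = -440*((-3 + 2/(-18 - 16) + 2*6) + 8) = -440*((-3 + 2/(-34) + 12) + 8) = -440*((-3 + 2*(-1/34) + 12) + 8) = -440*((-3 - 1/17 + 12) + 8) = -440*(152/17 + 8) = -440*288/17 = -126720/17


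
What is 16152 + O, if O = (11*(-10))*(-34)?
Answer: 19892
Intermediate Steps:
O = 3740 (O = -110*(-34) = 3740)
16152 + O = 16152 + 3740 = 19892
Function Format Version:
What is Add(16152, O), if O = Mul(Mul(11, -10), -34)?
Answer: 19892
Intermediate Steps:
O = 3740 (O = Mul(-110, -34) = 3740)
Add(16152, O) = Add(16152, 3740) = 19892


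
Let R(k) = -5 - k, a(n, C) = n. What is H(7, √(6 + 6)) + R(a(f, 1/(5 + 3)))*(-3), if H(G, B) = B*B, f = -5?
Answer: 12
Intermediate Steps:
H(G, B) = B²
H(7, √(6 + 6)) + R(a(f, 1/(5 + 3)))*(-3) = (√(6 + 6))² + (-5 - 1*(-5))*(-3) = (√12)² + (-5 + 5)*(-3) = (2*√3)² + 0*(-3) = 12 + 0 = 12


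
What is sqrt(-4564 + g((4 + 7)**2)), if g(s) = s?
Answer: I*sqrt(4443) ≈ 66.656*I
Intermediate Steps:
sqrt(-4564 + g((4 + 7)**2)) = sqrt(-4564 + (4 + 7)**2) = sqrt(-4564 + 11**2) = sqrt(-4564 + 121) = sqrt(-4443) = I*sqrt(4443)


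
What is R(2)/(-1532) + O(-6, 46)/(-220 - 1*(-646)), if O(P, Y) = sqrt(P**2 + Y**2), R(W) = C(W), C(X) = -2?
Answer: 1/766 + sqrt(538)/213 ≈ 0.11020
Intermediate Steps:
R(W) = -2
R(2)/(-1532) + O(-6, 46)/(-220 - 1*(-646)) = -2/(-1532) + sqrt((-6)**2 + 46**2)/(-220 - 1*(-646)) = -2*(-1/1532) + sqrt(36 + 2116)/(-220 + 646) = 1/766 + sqrt(2152)/426 = 1/766 + (2*sqrt(538))*(1/426) = 1/766 + sqrt(538)/213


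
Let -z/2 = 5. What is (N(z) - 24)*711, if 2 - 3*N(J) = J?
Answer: -14220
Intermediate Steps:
z = -10 (z = -2*5 = -10)
N(J) = ⅔ - J/3
(N(z) - 24)*711 = ((⅔ - ⅓*(-10)) - 24)*711 = ((⅔ + 10/3) - 24)*711 = (4 - 24)*711 = -20*711 = -14220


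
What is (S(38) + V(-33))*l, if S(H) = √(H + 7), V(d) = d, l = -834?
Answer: 27522 - 2502*√5 ≈ 21927.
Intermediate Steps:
S(H) = √(7 + H)
(S(38) + V(-33))*l = (√(7 + 38) - 33)*(-834) = (√45 - 33)*(-834) = (3*√5 - 33)*(-834) = (-33 + 3*√5)*(-834) = 27522 - 2502*√5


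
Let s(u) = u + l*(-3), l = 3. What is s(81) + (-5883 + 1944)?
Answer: -3867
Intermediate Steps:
s(u) = -9 + u (s(u) = u + 3*(-3) = u - 9 = -9 + u)
s(81) + (-5883 + 1944) = (-9 + 81) + (-5883 + 1944) = 72 - 3939 = -3867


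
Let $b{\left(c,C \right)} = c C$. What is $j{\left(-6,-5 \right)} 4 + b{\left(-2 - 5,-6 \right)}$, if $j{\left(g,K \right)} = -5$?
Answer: $22$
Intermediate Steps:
$b{\left(c,C \right)} = C c$
$j{\left(-6,-5 \right)} 4 + b{\left(-2 - 5,-6 \right)} = \left(-5\right) 4 - 6 \left(-2 - 5\right) = -20 - -42 = -20 + 42 = 22$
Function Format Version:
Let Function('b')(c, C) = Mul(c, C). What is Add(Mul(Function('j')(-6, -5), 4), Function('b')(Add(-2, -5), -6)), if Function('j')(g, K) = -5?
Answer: 22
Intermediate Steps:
Function('b')(c, C) = Mul(C, c)
Add(Mul(Function('j')(-6, -5), 4), Function('b')(Add(-2, -5), -6)) = Add(Mul(-5, 4), Mul(-6, Add(-2, -5))) = Add(-20, Mul(-6, -7)) = Add(-20, 42) = 22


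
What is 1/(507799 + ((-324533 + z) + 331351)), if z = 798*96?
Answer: 1/591225 ≈ 1.6914e-6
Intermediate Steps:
z = 76608
1/(507799 + ((-324533 + z) + 331351)) = 1/(507799 + ((-324533 + 76608) + 331351)) = 1/(507799 + (-247925 + 331351)) = 1/(507799 + 83426) = 1/591225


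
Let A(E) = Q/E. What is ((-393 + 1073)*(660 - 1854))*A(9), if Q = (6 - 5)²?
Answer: -270640/3 ≈ -90213.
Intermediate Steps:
Q = 1 (Q = 1² = 1)
A(E) = 1/E
((-393 + 1073)*(660 - 1854))*A(9) = ((-393 + 1073)*(660 - 1854))/9 = (680*(-1194))*(⅑) = -811920*⅑ = -270640/3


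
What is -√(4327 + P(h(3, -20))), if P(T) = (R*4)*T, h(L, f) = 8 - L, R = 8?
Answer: -√4487 ≈ -66.985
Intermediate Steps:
P(T) = 32*T (P(T) = (8*4)*T = 32*T)
-√(4327 + P(h(3, -20))) = -√(4327 + 32*(8 - 1*3)) = -√(4327 + 32*(8 - 3)) = -√(4327 + 32*5) = -√(4327 + 160) = -√4487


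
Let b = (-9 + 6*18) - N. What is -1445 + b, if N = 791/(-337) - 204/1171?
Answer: -530172933/394627 ≈ -1343.5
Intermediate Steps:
N = -995009/394627 (N = 791*(-1/337) - 204*1/1171 = -791/337 - 204/1171 = -995009/394627 ≈ -2.5214)
b = 40063082/394627 (b = (-9 + 6*18) - 1*(-995009/394627) = (-9 + 108) + 995009/394627 = 99 + 995009/394627 = 40063082/394627 ≈ 101.52)
-1445 + b = -1445 + 40063082/394627 = -530172933/394627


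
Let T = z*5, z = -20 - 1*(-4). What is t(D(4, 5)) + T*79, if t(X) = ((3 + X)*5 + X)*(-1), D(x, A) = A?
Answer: -6365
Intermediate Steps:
z = -16 (z = -20 + 4 = -16)
T = -80 (T = -16*5 = -80)
t(X) = -15 - 6*X (t(X) = ((15 + 5*X) + X)*(-1) = (15 + 6*X)*(-1) = -15 - 6*X)
t(D(4, 5)) + T*79 = (-15 - 6*5) - 80*79 = (-15 - 30) - 6320 = -45 - 6320 = -6365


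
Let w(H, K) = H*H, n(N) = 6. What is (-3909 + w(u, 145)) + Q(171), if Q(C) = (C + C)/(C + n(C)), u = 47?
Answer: -100186/59 ≈ -1698.1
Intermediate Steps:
w(H, K) = H**2
Q(C) = 2*C/(6 + C) (Q(C) = (C + C)/(C + 6) = (2*C)/(6 + C) = 2*C/(6 + C))
(-3909 + w(u, 145)) + Q(171) = (-3909 + 47**2) + 2*171/(6 + 171) = (-3909 + 2209) + 2*171/177 = -1700 + 2*171*(1/177) = -1700 + 114/59 = -100186/59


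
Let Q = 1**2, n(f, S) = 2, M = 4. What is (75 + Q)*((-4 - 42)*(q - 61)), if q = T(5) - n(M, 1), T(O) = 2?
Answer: 213256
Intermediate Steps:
q = 0 (q = 2 - 1*2 = 2 - 2 = 0)
Q = 1
(75 + Q)*((-4 - 42)*(q - 61)) = (75 + 1)*((-4 - 42)*(0 - 61)) = 76*(-46*(-61)) = 76*2806 = 213256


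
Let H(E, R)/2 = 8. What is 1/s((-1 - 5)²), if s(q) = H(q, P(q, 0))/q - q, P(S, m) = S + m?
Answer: -9/320 ≈ -0.028125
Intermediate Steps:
H(E, R) = 16 (H(E, R) = 2*8 = 16)
s(q) = -q + 16/q (s(q) = 16/q - q = -q + 16/q)
1/s((-1 - 5)²) = 1/(-(-1 - 5)² + 16/((-1 - 5)²)) = 1/(-1*(-6)² + 16/((-6)²)) = 1/(-1*36 + 16/36) = 1/(-36 + 16*(1/36)) = 1/(-36 + 4/9) = 1/(-320/9) = -9/320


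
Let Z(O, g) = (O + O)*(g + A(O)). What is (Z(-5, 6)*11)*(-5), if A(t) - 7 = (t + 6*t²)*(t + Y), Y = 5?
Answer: 7150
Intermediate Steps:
A(t) = 7 + (5 + t)*(t + 6*t²) (A(t) = 7 + (t + 6*t²)*(t + 5) = 7 + (t + 6*t²)*(5 + t) = 7 + (5 + t)*(t + 6*t²))
Z(O, g) = 2*O*(7 + g + 5*O + 6*O³ + 31*O²) (Z(O, g) = (O + O)*(g + (7 + 5*O + 6*O³ + 31*O²)) = (2*O)*(7 + g + 5*O + 6*O³ + 31*O²) = 2*O*(7 + g + 5*O + 6*O³ + 31*O²))
(Z(-5, 6)*11)*(-5) = ((2*(-5)*(7 + 6 + 5*(-5) + 6*(-5)³ + 31*(-5)²))*11)*(-5) = ((2*(-5)*(7 + 6 - 25 + 6*(-125) + 31*25))*11)*(-5) = ((2*(-5)*(7 + 6 - 25 - 750 + 775))*11)*(-5) = ((2*(-5)*13)*11)*(-5) = -130*11*(-5) = -1430*(-5) = 7150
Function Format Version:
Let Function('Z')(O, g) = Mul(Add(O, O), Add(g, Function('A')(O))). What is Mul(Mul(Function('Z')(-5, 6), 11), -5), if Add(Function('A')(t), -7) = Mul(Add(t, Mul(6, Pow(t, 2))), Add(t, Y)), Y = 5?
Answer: 7150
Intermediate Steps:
Function('A')(t) = Add(7, Mul(Add(5, t), Add(t, Mul(6, Pow(t, 2))))) (Function('A')(t) = Add(7, Mul(Add(t, Mul(6, Pow(t, 2))), Add(t, 5))) = Add(7, Mul(Add(t, Mul(6, Pow(t, 2))), Add(5, t))) = Add(7, Mul(Add(5, t), Add(t, Mul(6, Pow(t, 2))))))
Function('Z')(O, g) = Mul(2, O, Add(7, g, Mul(5, O), Mul(6, Pow(O, 3)), Mul(31, Pow(O, 2)))) (Function('Z')(O, g) = Mul(Add(O, O), Add(g, Add(7, Mul(5, O), Mul(6, Pow(O, 3)), Mul(31, Pow(O, 2))))) = Mul(Mul(2, O), Add(7, g, Mul(5, O), Mul(6, Pow(O, 3)), Mul(31, Pow(O, 2)))) = Mul(2, O, Add(7, g, Mul(5, O), Mul(6, Pow(O, 3)), Mul(31, Pow(O, 2)))))
Mul(Mul(Function('Z')(-5, 6), 11), -5) = Mul(Mul(Mul(2, -5, Add(7, 6, Mul(5, -5), Mul(6, Pow(-5, 3)), Mul(31, Pow(-5, 2)))), 11), -5) = Mul(Mul(Mul(2, -5, Add(7, 6, -25, Mul(6, -125), Mul(31, 25))), 11), -5) = Mul(Mul(Mul(2, -5, Add(7, 6, -25, -750, 775)), 11), -5) = Mul(Mul(Mul(2, -5, 13), 11), -5) = Mul(Mul(-130, 11), -5) = Mul(-1430, -5) = 7150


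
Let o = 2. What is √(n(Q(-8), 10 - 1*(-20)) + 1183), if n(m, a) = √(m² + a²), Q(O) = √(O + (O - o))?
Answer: √(1183 + 21*√2) ≈ 34.824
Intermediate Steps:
Q(O) = √(-2 + 2*O) (Q(O) = √(O + (O - 1*2)) = √(O + (O - 2)) = √(O + (-2 + O)) = √(-2 + 2*O))
n(m, a) = √(a² + m²)
√(n(Q(-8), 10 - 1*(-20)) + 1183) = √(√((10 - 1*(-20))² + (√(-2 + 2*(-8)))²) + 1183) = √(√((10 + 20)² + (√(-2 - 16))²) + 1183) = √(√(30² + (√(-18))²) + 1183) = √(√(900 + (3*I*√2)²) + 1183) = √(√(900 - 18) + 1183) = √(√882 + 1183) = √(21*√2 + 1183) = √(1183 + 21*√2)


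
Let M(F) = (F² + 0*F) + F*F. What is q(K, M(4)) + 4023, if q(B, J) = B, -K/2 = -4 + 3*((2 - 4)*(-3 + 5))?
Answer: 4055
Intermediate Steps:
M(F) = 2*F² (M(F) = (F² + 0) + F² = F² + F² = 2*F²)
K = 32 (K = -2*(-4 + 3*((2 - 4)*(-3 + 5))) = -2*(-4 + 3*(-2*2)) = -2*(-4 + 3*(-4)) = -2*(-4 - 12) = -2*(-16) = 32)
q(K, M(4)) + 4023 = 32 + 4023 = 4055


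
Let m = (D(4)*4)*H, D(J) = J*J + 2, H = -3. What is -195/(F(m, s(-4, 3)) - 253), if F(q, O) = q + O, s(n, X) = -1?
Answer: 39/94 ≈ 0.41489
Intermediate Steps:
D(J) = 2 + J² (D(J) = J² + 2 = 2 + J²)
m = -216 (m = ((2 + 4²)*4)*(-3) = ((2 + 16)*4)*(-3) = (18*4)*(-3) = 72*(-3) = -216)
F(q, O) = O + q
-195/(F(m, s(-4, 3)) - 253) = -195/((-1 - 216) - 253) = -195/(-217 - 253) = -195/(-470) = -195*(-1/470) = 39/94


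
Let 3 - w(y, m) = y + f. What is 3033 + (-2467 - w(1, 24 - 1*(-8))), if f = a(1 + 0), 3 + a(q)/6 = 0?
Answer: 546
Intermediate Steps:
a(q) = -18 (a(q) = -18 + 6*0 = -18 + 0 = -18)
f = -18
w(y, m) = 21 - y (w(y, m) = 3 - (y - 18) = 3 - (-18 + y) = 3 + (18 - y) = 21 - y)
3033 + (-2467 - w(1, 24 - 1*(-8))) = 3033 + (-2467 - (21 - 1*1)) = 3033 + (-2467 - (21 - 1)) = 3033 + (-2467 - 1*20) = 3033 + (-2467 - 20) = 3033 - 2487 = 546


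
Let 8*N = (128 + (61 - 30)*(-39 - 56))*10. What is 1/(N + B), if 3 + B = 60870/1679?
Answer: -6716/23425383 ≈ -0.00028670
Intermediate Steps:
B = 55833/1679 (B = -3 + 60870/1679 = 55833/1679 ≈ 33.254)
N = -14085/4 (N = ((128 + (61 - 30)*(-39 - 56))*10)/8 = ((128 + 31*(-95))*10)/8 = ((128 - 2945)*10)/8 = (-2817*10)/8 = (1/8)*(-28170) = -14085/4 ≈ -3521.3)
1/(N + B) = 1/(-14085/4 + 55833/1679) = 1/(-23425383/6716) = -6716/23425383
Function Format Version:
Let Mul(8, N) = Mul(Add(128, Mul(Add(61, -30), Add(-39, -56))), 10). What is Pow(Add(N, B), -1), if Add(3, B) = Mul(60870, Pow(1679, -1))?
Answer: Rational(-6716, 23425383) ≈ -0.00028670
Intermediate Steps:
B = Rational(55833, 1679) (B = Add(-3, Mul(60870, Pow(1679, -1))) = Add(-3, Mul(60870, Rational(1, 1679))) = Add(-3, Rational(60870, 1679)) = Rational(55833, 1679) ≈ 33.254)
N = Rational(-14085, 4) (N = Mul(Rational(1, 8), Mul(Add(128, Mul(Add(61, -30), Add(-39, -56))), 10)) = Mul(Rational(1, 8), Mul(Add(128, Mul(31, -95)), 10)) = Mul(Rational(1, 8), Mul(Add(128, -2945), 10)) = Mul(Rational(1, 8), Mul(-2817, 10)) = Mul(Rational(1, 8), -28170) = Rational(-14085, 4) ≈ -3521.3)
Pow(Add(N, B), -1) = Pow(Add(Rational(-14085, 4), Rational(55833, 1679)), -1) = Pow(Rational(-23425383, 6716), -1) = Rational(-6716, 23425383)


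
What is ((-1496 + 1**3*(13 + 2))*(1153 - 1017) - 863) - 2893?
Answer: -205172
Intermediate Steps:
((-1496 + 1**3*(13 + 2))*(1153 - 1017) - 863) - 2893 = ((-1496 + 1*15)*136 - 863) - 2893 = ((-1496 + 15)*136 - 863) - 2893 = (-1481*136 - 863) - 2893 = (-201416 - 863) - 2893 = -202279 - 2893 = -205172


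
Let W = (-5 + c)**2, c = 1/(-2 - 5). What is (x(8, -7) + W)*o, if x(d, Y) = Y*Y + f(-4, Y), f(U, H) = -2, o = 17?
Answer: 61183/49 ≈ 1248.6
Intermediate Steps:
c = -1/7 (c = 1/(-7) = -1/7 ≈ -0.14286)
x(d, Y) = -2 + Y**2 (x(d, Y) = Y*Y - 2 = Y**2 - 2 = -2 + Y**2)
W = 1296/49 (W = (-5 - 1/7)**2 = (-36/7)**2 = 1296/49 ≈ 26.449)
(x(8, -7) + W)*o = ((-2 + (-7)**2) + 1296/49)*17 = ((-2 + 49) + 1296/49)*17 = (47 + 1296/49)*17 = (3599/49)*17 = 61183/49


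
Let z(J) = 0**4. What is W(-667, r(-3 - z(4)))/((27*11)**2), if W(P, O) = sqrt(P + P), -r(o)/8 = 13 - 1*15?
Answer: I*sqrt(1334)/88209 ≈ 0.00041406*I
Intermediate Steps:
z(J) = 0
r(o) = 16 (r(o) = -8*(13 - 1*15) = -8*(13 - 15) = -8*(-2) = 16)
W(P, O) = sqrt(2)*sqrt(P) (W(P, O) = sqrt(2*P) = sqrt(2)*sqrt(P))
W(-667, r(-3 - z(4)))/((27*11)**2) = (sqrt(2)*sqrt(-667))/((27*11)**2) = (sqrt(2)*(I*sqrt(667)))/(297**2) = (I*sqrt(1334))/88209 = (I*sqrt(1334))*(1/88209) = I*sqrt(1334)/88209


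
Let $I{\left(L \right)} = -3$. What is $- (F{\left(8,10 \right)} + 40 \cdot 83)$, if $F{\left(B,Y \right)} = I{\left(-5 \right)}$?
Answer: $-3317$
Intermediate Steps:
$F{\left(B,Y \right)} = -3$
$- (F{\left(8,10 \right)} + 40 \cdot 83) = - (-3 + 40 \cdot 83) = - (-3 + 3320) = \left(-1\right) 3317 = -3317$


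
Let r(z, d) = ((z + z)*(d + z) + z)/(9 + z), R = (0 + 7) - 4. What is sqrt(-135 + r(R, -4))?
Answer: I*sqrt(541)/2 ≈ 11.63*I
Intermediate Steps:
R = 3 (R = 7 - 4 = 3)
r(z, d) = (z + 2*z*(d + z))/(9 + z) (r(z, d) = ((2*z)*(d + z) + z)/(9 + z) = (2*z*(d + z) + z)/(9 + z) = (z + 2*z*(d + z))/(9 + z))
sqrt(-135 + r(R, -4)) = sqrt(-135 + 3*(1 + 2*(-4) + 2*3)/(9 + 3)) = sqrt(-135 + 3*(1 - 8 + 6)/12) = sqrt(-135 + 3*(1/12)*(-1)) = sqrt(-135 - 1/4) = sqrt(-541/4) = I*sqrt(541)/2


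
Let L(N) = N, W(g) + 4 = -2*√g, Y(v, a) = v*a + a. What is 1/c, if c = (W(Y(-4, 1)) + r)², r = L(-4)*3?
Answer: 1/(4*(8 + I*√3)²) ≈ 0.0033972 - 0.0015434*I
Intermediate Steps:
Y(v, a) = a + a*v (Y(v, a) = a*v + a = a + a*v)
W(g) = -4 - 2*√g
r = -12 (r = -4*3 = -12)
c = (-16 - 2*I*√3)² (c = ((-4 - 2*√(1 - 4)) - 12)² = ((-4 - 2*I*√3) - 12)² = (-16 - 2*I*√3)² ≈ 244.0 + 110.85*I)
1/c = 1/(244 + 64*I*√3)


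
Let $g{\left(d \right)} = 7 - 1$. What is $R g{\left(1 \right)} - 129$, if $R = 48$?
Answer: $159$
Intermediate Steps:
$g{\left(d \right)} = 6$ ($g{\left(d \right)} = 7 - 1 = 6$)
$R g{\left(1 \right)} - 129 = 48 \cdot 6 - 129 = 288 - 129 = 159$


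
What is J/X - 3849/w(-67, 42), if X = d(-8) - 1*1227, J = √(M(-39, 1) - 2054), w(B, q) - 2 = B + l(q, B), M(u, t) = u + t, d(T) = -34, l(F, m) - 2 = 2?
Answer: 3849/61 - 2*I*√523/1261 ≈ 63.098 - 0.036272*I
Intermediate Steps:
l(F, m) = 4 (l(F, m) = 2 + 2 = 4)
M(u, t) = t + u
w(B, q) = 6 + B (w(B, q) = 2 + (B + 4) = 2 + (4 + B) = 6 + B)
J = 2*I*√523 (J = √((1 - 39) - 2054) = √(-38 - 2054) = √(-2092) = 2*I*√523 ≈ 45.738*I)
X = -1261 (X = -34 - 1*1227 = -34 - 1227 = -1261)
J/X - 3849/w(-67, 42) = (2*I*√523)/(-1261) - 3849/(6 - 67) = (2*I*√523)*(-1/1261) - 3849/(-61) = -2*I*√523/1261 - 3849*(-1/61) = -2*I*√523/1261 + 3849/61 = 3849/61 - 2*I*√523/1261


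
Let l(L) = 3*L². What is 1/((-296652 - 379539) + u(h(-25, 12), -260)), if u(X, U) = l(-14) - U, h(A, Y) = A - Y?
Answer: -1/675343 ≈ -1.4807e-6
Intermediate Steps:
u(X, U) = 588 - U (u(X, U) = 3*(-14)² - U = 3*196 - U = 588 - U)
1/((-296652 - 379539) + u(h(-25, 12), -260)) = 1/((-296652 - 379539) + (588 - 1*(-260))) = 1/(-676191 + (588 + 260)) = 1/(-676191 + 848) = 1/(-675343) = -1/675343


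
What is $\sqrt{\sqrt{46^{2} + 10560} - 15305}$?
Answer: $\sqrt{-15305 + 2 \sqrt{3169}} \approx 123.26 i$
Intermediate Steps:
$\sqrt{\sqrt{46^{2} + 10560} - 15305} = \sqrt{\sqrt{2116 + 10560} + \left(-15881 + 576\right)} = \sqrt{\sqrt{12676} - 15305} = \sqrt{2 \sqrt{3169} - 15305} = \sqrt{-15305 + 2 \sqrt{3169}}$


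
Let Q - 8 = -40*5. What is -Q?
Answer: 192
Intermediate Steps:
Q = -192 (Q = 8 - 40*5 = 8 - 200 = -192)
-Q = -1*(-192) = 192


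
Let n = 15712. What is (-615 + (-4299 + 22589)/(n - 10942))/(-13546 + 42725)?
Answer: -291526/13918383 ≈ -0.020945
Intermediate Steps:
(-615 + (-4299 + 22589)/(n - 10942))/(-13546 + 42725) = (-615 + (-4299 + 22589)/(15712 - 10942))/(-13546 + 42725) = (-615 + 18290/4770)/29179 = (-615 + 18290*(1/4770))*(1/29179) = (-615 + 1829/477)*(1/29179) = -291526/477*1/29179 = -291526/13918383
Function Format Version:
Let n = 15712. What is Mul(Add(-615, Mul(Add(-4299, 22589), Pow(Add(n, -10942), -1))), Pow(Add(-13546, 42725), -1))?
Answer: Rational(-291526, 13918383) ≈ -0.020945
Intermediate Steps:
Mul(Add(-615, Mul(Add(-4299, 22589), Pow(Add(n, -10942), -1))), Pow(Add(-13546, 42725), -1)) = Mul(Add(-615, Mul(Add(-4299, 22589), Pow(Add(15712, -10942), -1))), Pow(Add(-13546, 42725), -1)) = Mul(Add(-615, Mul(18290, Pow(4770, -1))), Pow(29179, -1)) = Mul(Add(-615, Mul(18290, Rational(1, 4770))), Rational(1, 29179)) = Mul(Add(-615, Rational(1829, 477)), Rational(1, 29179)) = Mul(Rational(-291526, 477), Rational(1, 29179)) = Rational(-291526, 13918383)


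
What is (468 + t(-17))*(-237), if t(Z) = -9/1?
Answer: -108783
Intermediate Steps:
t(Z) = -9 (t(Z) = -9*1 = -9)
(468 + t(-17))*(-237) = (468 - 9)*(-237) = 459*(-237) = -108783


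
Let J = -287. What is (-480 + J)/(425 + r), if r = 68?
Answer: -767/493 ≈ -1.5558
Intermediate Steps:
(-480 + J)/(425 + r) = (-480 - 287)/(425 + 68) = -767/493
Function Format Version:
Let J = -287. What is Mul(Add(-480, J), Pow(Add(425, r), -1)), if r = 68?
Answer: Rational(-767, 493) ≈ -1.5558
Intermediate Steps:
Mul(Add(-480, J), Pow(Add(425, r), -1)) = Mul(Add(-480, -287), Pow(Add(425, 68), -1)) = Mul(-767, Pow(493, -1)) = Mul(-767, Rational(1, 493)) = Rational(-767, 493)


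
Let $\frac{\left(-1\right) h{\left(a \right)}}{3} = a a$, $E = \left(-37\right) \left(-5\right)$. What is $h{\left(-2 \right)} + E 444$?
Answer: $82128$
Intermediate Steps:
$E = 185$
$h{\left(a \right)} = - 3 a^{2}$ ($h{\left(a \right)} = - 3 a a = - 3 a^{2}$)
$h{\left(-2 \right)} + E 444 = - 3 \left(-2\right)^{2} + 185 \cdot 444 = \left(-3\right) 4 + 82140 = -12 + 82140 = 82128$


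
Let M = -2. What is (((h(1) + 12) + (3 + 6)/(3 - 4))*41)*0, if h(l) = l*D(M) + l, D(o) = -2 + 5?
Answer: 0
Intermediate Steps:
D(o) = 3
h(l) = 4*l (h(l) = l*3 + l = 3*l + l = 4*l)
(((h(1) + 12) + (3 + 6)/(3 - 4))*41)*0 = (((4*1 + 12) + (3 + 6)/(3 - 4))*41)*0 = (((4 + 12) + 9/(-1))*41)*0 = ((16 + 9*(-1))*41)*0 = ((16 - 9)*41)*0 = (7*41)*0 = 287*0 = 0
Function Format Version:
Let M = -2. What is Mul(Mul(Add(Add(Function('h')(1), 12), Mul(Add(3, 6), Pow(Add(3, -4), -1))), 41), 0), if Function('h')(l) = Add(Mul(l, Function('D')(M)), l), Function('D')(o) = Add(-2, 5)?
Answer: 0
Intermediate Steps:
Function('D')(o) = 3
Function('h')(l) = Mul(4, l) (Function('h')(l) = Add(Mul(l, 3), l) = Add(Mul(3, l), l) = Mul(4, l))
Mul(Mul(Add(Add(Function('h')(1), 12), Mul(Add(3, 6), Pow(Add(3, -4), -1))), 41), 0) = Mul(Mul(Add(Add(Mul(4, 1), 12), Mul(Add(3, 6), Pow(Add(3, -4), -1))), 41), 0) = Mul(Mul(Add(Add(4, 12), Mul(9, Pow(-1, -1))), 41), 0) = Mul(Mul(Add(16, Mul(9, -1)), 41), 0) = Mul(Mul(Add(16, -9), 41), 0) = Mul(Mul(7, 41), 0) = Mul(287, 0) = 0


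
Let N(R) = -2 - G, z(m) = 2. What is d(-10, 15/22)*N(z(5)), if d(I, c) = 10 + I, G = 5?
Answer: 0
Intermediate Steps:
N(R) = -7 (N(R) = -2 - 1*5 = -2 - 5 = -7)
d(-10, 15/22)*N(z(5)) = (10 - 10)*(-7) = 0*(-7) = 0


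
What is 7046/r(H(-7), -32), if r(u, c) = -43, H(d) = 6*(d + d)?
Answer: -7046/43 ≈ -163.86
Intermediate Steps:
H(d) = 12*d (H(d) = 6*(2*d) = 12*d)
7046/r(H(-7), -32) = 7046/(-43) = 7046*(-1/43) = -7046/43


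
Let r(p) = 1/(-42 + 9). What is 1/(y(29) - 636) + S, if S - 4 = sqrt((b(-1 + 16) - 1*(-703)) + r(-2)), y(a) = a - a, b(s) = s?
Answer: 2543/636 + sqrt(781869)/33 ≈ 30.793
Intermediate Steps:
y(a) = 0
r(p) = -1/33 (r(p) = 1/(-33) = -1/33)
S = 4 + sqrt(781869)/33 (S = 4 + sqrt(((-1 + 16) - 1*(-703)) - 1/33) = 4 + sqrt((15 + 703) - 1/33) = 4 + sqrt(718 - 1/33) = 4 + sqrt(23693/33) = 4 + sqrt(781869)/33 ≈ 30.795)
1/(y(29) - 636) + S = 1/(0 - 636) + (4 + sqrt(781869)/33) = 1/(-636) + (4 + sqrt(781869)/33) = -1/636 + (4 + sqrt(781869)/33) = 2543/636 + sqrt(781869)/33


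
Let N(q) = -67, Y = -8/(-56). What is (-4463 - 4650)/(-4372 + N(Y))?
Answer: 9113/4439 ≈ 2.0529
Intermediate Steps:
Y = ⅐ (Y = -8*(-1/56) = ⅐ ≈ 0.14286)
(-4463 - 4650)/(-4372 + N(Y)) = (-4463 - 4650)/(-4372 - 67) = -9113/(-4439) = -9113*(-1/4439) = 9113/4439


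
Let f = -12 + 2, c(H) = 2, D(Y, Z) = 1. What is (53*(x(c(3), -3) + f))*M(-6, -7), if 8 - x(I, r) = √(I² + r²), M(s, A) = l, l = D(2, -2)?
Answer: -106 - 53*√13 ≈ -297.09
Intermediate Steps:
l = 1
M(s, A) = 1
x(I, r) = 8 - √(I² + r²)
f = -10
(53*(x(c(3), -3) + f))*M(-6, -7) = (53*((8 - √(2² + (-3)²)) - 10))*1 = (53*((8 - √(4 + 9)) - 10))*1 = (53*((8 - √13) - 10))*1 = (53*(-2 - √13))*1 = (-106 - 53*√13)*1 = -106 - 53*√13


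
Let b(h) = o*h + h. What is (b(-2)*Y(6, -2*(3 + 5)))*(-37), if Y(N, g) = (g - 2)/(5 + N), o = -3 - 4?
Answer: 7992/11 ≈ 726.54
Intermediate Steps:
o = -7
Y(N, g) = (-2 + g)/(5 + N)
b(h) = -6*h (b(h) = -7*h + h = -6*h)
(b(-2)*Y(6, -2*(3 + 5)))*(-37) = ((-6*(-2))*((-2 - 2*(3 + 5))/(5 + 6)))*(-37) = (12*((-2 - 2*8)/11))*(-37) = (12*((-2 - 16)/11))*(-37) = (12*((1/11)*(-18)))*(-37) = (12*(-18/11))*(-37) = -216/11*(-37) = 7992/11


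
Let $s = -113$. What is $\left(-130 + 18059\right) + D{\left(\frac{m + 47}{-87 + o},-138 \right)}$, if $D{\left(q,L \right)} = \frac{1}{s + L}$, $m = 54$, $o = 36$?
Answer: $\frac{4500178}{251} \approx 17929.0$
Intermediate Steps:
$D{\left(q,L \right)} = \frac{1}{-113 + L}$
$\left(-130 + 18059\right) + D{\left(\frac{m + 47}{-87 + o},-138 \right)} = \left(-130 + 18059\right) + \frac{1}{-113 - 138} = 17929 + \frac{1}{-251} = 17929 - \frac{1}{251} = \frac{4500178}{251}$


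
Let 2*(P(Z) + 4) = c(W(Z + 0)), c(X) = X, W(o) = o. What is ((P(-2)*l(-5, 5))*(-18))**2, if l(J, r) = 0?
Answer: 0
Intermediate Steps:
P(Z) = -4 + Z/2 (P(Z) = -4 + (Z + 0)/2 = -4 + Z/2)
((P(-2)*l(-5, 5))*(-18))**2 = (((-4 + (1/2)*(-2))*0)*(-18))**2 = (((-4 - 1)*0)*(-18))**2 = (-5*0*(-18))**2 = (0*(-18))**2 = 0**2 = 0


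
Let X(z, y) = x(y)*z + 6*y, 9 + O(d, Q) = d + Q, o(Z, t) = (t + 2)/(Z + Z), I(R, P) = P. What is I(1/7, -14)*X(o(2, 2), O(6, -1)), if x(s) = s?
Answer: 392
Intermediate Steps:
o(Z, t) = (2 + t)/(2*Z) (o(Z, t) = (2 + t)/((2*Z)) = (2 + t)*(1/(2*Z)) = (2 + t)/(2*Z))
O(d, Q) = -9 + Q + d (O(d, Q) = -9 + (d + Q) = -9 + (Q + d) = -9 + Q + d)
X(z, y) = 6*y + y*z (X(z, y) = y*z + 6*y = 6*y + y*z)
I(1/7, -14)*X(o(2, 2), O(6, -1)) = -14*(-9 - 1 + 6)*(6 + (1/2)*(2 + 2)/2) = -(-56)*(6 + (1/2)*(1/2)*4) = -(-56)*(6 + 1) = -(-56)*7 = -14*(-28) = 392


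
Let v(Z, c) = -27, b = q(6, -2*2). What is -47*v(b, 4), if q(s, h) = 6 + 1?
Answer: 1269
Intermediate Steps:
q(s, h) = 7
b = 7
-47*v(b, 4) = -47*(-27) = 1269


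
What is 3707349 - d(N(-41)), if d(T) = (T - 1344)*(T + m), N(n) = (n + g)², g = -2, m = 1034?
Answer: 2251434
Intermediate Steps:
N(n) = (-2 + n)² (N(n) = (n - 2)² = (-2 + n)²)
d(T) = (-1344 + T)*(1034 + T) (d(T) = (T - 1344)*(T + 1034) = (-1344 + T)*(1034 + T))
3707349 - d(N(-41)) = 3707349 - (-1389696 + ((-2 - 41)²)² - 310*(-2 - 41)²) = 3707349 - (-1389696 + ((-43)²)² - 310*(-43)²) = 3707349 - (-1389696 + 1849² - 310*1849) = 3707349 - (-1389696 + 3418801 - 573190) = 3707349 - 1*1455915 = 3707349 - 1455915 = 2251434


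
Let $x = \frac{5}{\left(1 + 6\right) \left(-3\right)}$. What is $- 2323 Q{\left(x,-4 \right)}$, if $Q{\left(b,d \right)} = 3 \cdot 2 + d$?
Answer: $-4646$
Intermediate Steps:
$x = - \frac{5}{21}$ ($x = \frac{5}{7 \left(-3\right)} = \frac{5}{-21} = 5 \left(- \frac{1}{21}\right) = - \frac{5}{21} \approx -0.2381$)
$Q{\left(b,d \right)} = 6 + d$
$- 2323 Q{\left(x,-4 \right)} = - 2323 \left(6 - 4\right) = \left(-2323\right) 2 = -4646$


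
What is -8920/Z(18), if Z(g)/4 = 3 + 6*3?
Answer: -2230/21 ≈ -106.19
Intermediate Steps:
Z(g) = 84 (Z(g) = 4*(3 + 6*3) = 4*(3 + 18) = 4*21 = 84)
-8920/Z(18) = -8920/84 = -8920*1/84 = -2230/21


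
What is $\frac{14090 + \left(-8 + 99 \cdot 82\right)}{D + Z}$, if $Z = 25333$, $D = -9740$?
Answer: $\frac{22200}{15593} \approx 1.4237$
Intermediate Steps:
$\frac{14090 + \left(-8 + 99 \cdot 82\right)}{D + Z} = \frac{14090 + \left(-8 + 99 \cdot 82\right)}{-9740 + 25333} = \frac{14090 + \left(-8 + 8118\right)}{15593} = \left(14090 + 8110\right) \frac{1}{15593} = 22200 \cdot \frac{1}{15593} = \frac{22200}{15593}$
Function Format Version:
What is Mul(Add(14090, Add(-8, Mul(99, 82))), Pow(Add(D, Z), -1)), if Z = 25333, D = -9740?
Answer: Rational(22200, 15593) ≈ 1.4237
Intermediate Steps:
Mul(Add(14090, Add(-8, Mul(99, 82))), Pow(Add(D, Z), -1)) = Mul(Add(14090, Add(-8, Mul(99, 82))), Pow(Add(-9740, 25333), -1)) = Mul(Add(14090, Add(-8, 8118)), Pow(15593, -1)) = Mul(Add(14090, 8110), Rational(1, 15593)) = Mul(22200, Rational(1, 15593)) = Rational(22200, 15593)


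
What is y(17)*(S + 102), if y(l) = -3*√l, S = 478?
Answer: -1740*√17 ≈ -7174.2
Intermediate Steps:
y(17)*(S + 102) = (-3*√17)*(478 + 102) = -3*√17*580 = -1740*√17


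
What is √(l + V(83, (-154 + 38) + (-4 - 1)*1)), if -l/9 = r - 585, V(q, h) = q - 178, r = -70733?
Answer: √641767 ≈ 801.10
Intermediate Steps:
V(q, h) = -178 + q
l = 641862 (l = -9*(-70733 - 585) = -9*(-71318) = 641862)
√(l + V(83, (-154 + 38) + (-4 - 1)*1)) = √(641862 + (-178 + 83)) = √(641862 - 95) = √641767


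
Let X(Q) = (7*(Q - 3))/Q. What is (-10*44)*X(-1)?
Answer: -12320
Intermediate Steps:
X(Q) = (-21 + 7*Q)/Q (X(Q) = (7*(-3 + Q))/Q = (-21 + 7*Q)/Q)
(-10*44)*X(-1) = (-10*44)*(7 - 21/(-1)) = -440*(7 - 21*(-1)) = -440*(7 + 21) = -440*28 = -12320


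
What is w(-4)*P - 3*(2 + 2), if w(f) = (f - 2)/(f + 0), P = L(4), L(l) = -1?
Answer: -27/2 ≈ -13.500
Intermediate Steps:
P = -1
w(f) = (-2 + f)/f
w(-4)*P - 3*(2 + 2) = ((-2 - 4)/(-4))*(-1) - 3*(2 + 2) = -¼*(-6)*(-1) - 3*4 = (3/2)*(-1) - 12 = -3/2 - 12 = -27/2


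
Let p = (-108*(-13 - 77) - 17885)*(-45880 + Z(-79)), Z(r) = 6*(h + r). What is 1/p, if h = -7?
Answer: 1/378823340 ≈ 2.6398e-9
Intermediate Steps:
Z(r) = -42 + 6*r (Z(r) = 6*(-7 + r) = -42 + 6*r)
p = 378823340 (p = (-108*(-13 - 77) - 17885)*(-45880 + (-42 + 6*(-79))) = (-108*(-90) - 17885)*(-45880 + (-42 - 474)) = (9720 - 17885)*(-45880 - 516) = -8165*(-46396) = 378823340)
1/p = 1/378823340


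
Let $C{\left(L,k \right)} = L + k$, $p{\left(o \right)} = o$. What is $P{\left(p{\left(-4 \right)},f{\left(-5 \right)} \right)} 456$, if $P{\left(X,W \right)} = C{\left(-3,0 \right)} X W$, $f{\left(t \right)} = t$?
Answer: $-27360$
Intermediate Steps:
$P{\left(X,W \right)} = - 3 W X$ ($P{\left(X,W \right)} = \left(-3 + 0\right) X W = - 3 X W = - 3 W X$)
$P{\left(p{\left(-4 \right)},f{\left(-5 \right)} \right)} 456 = \left(-3\right) \left(-5\right) \left(-4\right) 456 = \left(-60\right) 456 = -27360$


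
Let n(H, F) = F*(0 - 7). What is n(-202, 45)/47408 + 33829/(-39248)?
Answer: -50504011/58145912 ≈ -0.86857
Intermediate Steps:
n(H, F) = -7*F (n(H, F) = F*(-7) = -7*F)
n(-202, 45)/47408 + 33829/(-39248) = -7*45/47408 + 33829/(-39248) = -315*1/47408 + 33829*(-1/39248) = -315/47408 - 33829/39248 = -50504011/58145912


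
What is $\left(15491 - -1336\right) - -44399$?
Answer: $61226$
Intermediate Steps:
$\left(15491 - -1336\right) - -44399 = \left(15491 + 1336\right) + 44399 = 16827 + 44399 = 61226$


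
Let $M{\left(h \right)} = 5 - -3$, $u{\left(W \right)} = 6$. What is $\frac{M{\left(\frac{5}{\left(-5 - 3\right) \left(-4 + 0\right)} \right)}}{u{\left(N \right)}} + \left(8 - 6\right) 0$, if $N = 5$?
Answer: $\frac{4}{3} \approx 1.3333$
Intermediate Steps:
$M{\left(h \right)} = 8$ ($M{\left(h \right)} = 5 + 3 = 8$)
$\frac{M{\left(\frac{5}{\left(-5 - 3\right) \left(-4 + 0\right)} \right)}}{u{\left(N \right)}} + \left(8 - 6\right) 0 = \frac{8}{6} + \left(8 - 6\right) 0 = 8 \cdot \frac{1}{6} + \left(8 - 6\right) 0 = \frac{4}{3} + 2 \cdot 0 = \frac{4}{3} + 0 = \frac{4}{3}$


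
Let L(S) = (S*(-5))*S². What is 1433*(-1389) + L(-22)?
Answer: -1937197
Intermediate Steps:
L(S) = -5*S³ (L(S) = (-5*S)*S² = -5*S³)
1433*(-1389) + L(-22) = 1433*(-1389) - 5*(-22)³ = -1990437 - 5*(-10648) = -1990437 + 53240 = -1937197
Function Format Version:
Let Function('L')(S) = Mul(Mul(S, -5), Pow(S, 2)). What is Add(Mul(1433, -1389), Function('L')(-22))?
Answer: -1937197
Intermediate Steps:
Function('L')(S) = Mul(-5, Pow(S, 3)) (Function('L')(S) = Mul(Mul(-5, S), Pow(S, 2)) = Mul(-5, Pow(S, 3)))
Add(Mul(1433, -1389), Function('L')(-22)) = Add(Mul(1433, -1389), Mul(-5, Pow(-22, 3))) = Add(-1990437, Mul(-5, -10648)) = Add(-1990437, 53240) = -1937197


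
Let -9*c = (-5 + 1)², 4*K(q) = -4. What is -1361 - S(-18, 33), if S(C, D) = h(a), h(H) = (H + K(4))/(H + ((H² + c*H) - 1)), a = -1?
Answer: -9509/7 ≈ -1358.4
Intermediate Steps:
K(q) = -1 (K(q) = (¼)*(-4) = -1)
c = -16/9 (c = -(-5 + 1)²/9 = -⅑*(-4)² = -⅑*16 = -16/9 ≈ -1.7778)
h(H) = (-1 + H)/(-1 + H² - 7*H/9) (h(H) = (H - 1)/(H + ((H² - 16*H/9) - 1)) = (-1 + H)/(H + (-1 + H² - 16*H/9)) = (-1 + H)/(-1 + H² - 7*H/9))
S(C, D) = -18/7 (S(C, D) = 9*(-1 - 1)/(-9 - 7*(-1) + 9*(-1)²) = 9*(-2)/(-9 + 7 + 9*1) = 9*(-2)/(-9 + 7 + 9) = 9*(-2)/7 = 9*(⅐)*(-2) = -18/7)
-1361 - S(-18, 33) = -1361 - 1*(-18/7) = -1361 + 18/7 = -9509/7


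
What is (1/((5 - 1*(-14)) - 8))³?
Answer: 1/1331 ≈ 0.00075131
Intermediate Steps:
(1/((5 - 1*(-14)) - 8))³ = (1/((5 + 14) - 8))³ = (1/(19 - 8))³ = (1/11)³ = 1/1331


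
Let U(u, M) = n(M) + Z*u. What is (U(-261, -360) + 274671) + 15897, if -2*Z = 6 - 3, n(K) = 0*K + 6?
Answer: 581931/2 ≈ 2.9097e+5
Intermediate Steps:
n(K) = 6 (n(K) = 0 + 6 = 6)
Z = -3/2 (Z = -(6 - 3)/2 = -½*3 = -3/2 ≈ -1.5000)
U(u, M) = 6 - 3*u/2
(U(-261, -360) + 274671) + 15897 = ((6 - 3/2*(-261)) + 274671) + 15897 = ((6 + 783/2) + 274671) + 15897 = (795/2 + 274671) + 15897 = 550137/2 + 15897 = 581931/2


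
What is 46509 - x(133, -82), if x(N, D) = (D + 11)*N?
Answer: 55952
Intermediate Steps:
x(N, D) = N*(11 + D) (x(N, D) = (11 + D)*N = N*(11 + D))
46509 - x(133, -82) = 46509 - 133*(11 - 82) = 46509 - 133*(-71) = 46509 - 1*(-9443) = 46509 + 9443 = 55952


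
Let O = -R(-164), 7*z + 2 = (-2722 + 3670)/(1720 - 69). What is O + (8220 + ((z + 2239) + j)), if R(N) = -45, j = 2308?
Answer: 148065930/11557 ≈ 12812.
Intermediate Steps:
z = -2354/11557 (z = -2/7 + ((-2722 + 3670)/(1720 - 69))/7 = -2/7 + (948/1651)/7 = -2/7 + (948*(1/1651))/7 = -2/7 + (⅐)*(948/1651) = -2/7 + 948/11557 = -2354/11557 ≈ -0.20369)
O = 45 (O = -1*(-45) = 45)
O + (8220 + ((z + 2239) + j)) = 45 + (8220 + ((-2354/11557 + 2239) + 2308)) = 45 + (8220 + (25873769/11557 + 2308)) = 45 + (8220 + 52547325/11557) = 45 + 147545865/11557 = 148065930/11557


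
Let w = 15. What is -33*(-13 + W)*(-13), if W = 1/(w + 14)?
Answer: -161304/29 ≈ -5562.2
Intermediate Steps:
W = 1/29 (W = 1/(15 + 14) = 1/29 ≈ 0.034483)
-33*(-13 + W)*(-13) = -33*(-13 + 1/29)*(-13) = -33*(-376/29)*(-13) = (12408/29)*(-13) = -161304/29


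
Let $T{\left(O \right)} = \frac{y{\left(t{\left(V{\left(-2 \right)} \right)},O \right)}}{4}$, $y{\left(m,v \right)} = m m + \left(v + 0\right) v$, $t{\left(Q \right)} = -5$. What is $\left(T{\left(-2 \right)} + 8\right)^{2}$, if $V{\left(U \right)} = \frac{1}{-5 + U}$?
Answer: $\frac{3721}{16} \approx 232.56$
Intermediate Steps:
$y{\left(m,v \right)} = m^{2} + v^{2}$ ($y{\left(m,v \right)} = m^{2} + v v = m^{2} + v^{2}$)
$T{\left(O \right)} = \frac{25}{4} + \frac{O^{2}}{4}$ ($T{\left(O \right)} = \frac{\left(-5\right)^{2} + O^{2}}{4} = \left(25 + O^{2}\right) \frac{1}{4} = \frac{25}{4} + \frac{O^{2}}{4}$)
$\left(T{\left(-2 \right)} + 8\right)^{2} = \left(\left(\frac{25}{4} + \frac{\left(-2\right)^{2}}{4}\right) + 8\right)^{2} = \left(\left(\frac{25}{4} + \frac{1}{4} \cdot 4\right) + 8\right)^{2} = \left(\left(\frac{25}{4} + 1\right) + 8\right)^{2} = \left(\frac{29}{4} + 8\right)^{2} = \left(\frac{61}{4}\right)^{2} = \frac{3721}{16}$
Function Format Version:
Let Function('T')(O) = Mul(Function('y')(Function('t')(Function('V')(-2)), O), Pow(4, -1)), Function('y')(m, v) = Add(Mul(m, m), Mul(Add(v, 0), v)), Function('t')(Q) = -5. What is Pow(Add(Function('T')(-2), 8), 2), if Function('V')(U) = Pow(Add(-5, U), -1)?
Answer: Rational(3721, 16) ≈ 232.56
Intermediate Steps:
Function('y')(m, v) = Add(Pow(m, 2), Pow(v, 2)) (Function('y')(m, v) = Add(Pow(m, 2), Mul(v, v)) = Add(Pow(m, 2), Pow(v, 2)))
Function('T')(O) = Add(Rational(25, 4), Mul(Rational(1, 4), Pow(O, 2))) (Function('T')(O) = Mul(Add(Pow(-5, 2), Pow(O, 2)), Pow(4, -1)) = Mul(Add(25, Pow(O, 2)), Rational(1, 4)) = Add(Rational(25, 4), Mul(Rational(1, 4), Pow(O, 2))))
Pow(Add(Function('T')(-2), 8), 2) = Pow(Add(Add(Rational(25, 4), Mul(Rational(1, 4), Pow(-2, 2))), 8), 2) = Pow(Add(Add(Rational(25, 4), Mul(Rational(1, 4), 4)), 8), 2) = Pow(Add(Add(Rational(25, 4), 1), 8), 2) = Pow(Add(Rational(29, 4), 8), 2) = Pow(Rational(61, 4), 2) = Rational(3721, 16)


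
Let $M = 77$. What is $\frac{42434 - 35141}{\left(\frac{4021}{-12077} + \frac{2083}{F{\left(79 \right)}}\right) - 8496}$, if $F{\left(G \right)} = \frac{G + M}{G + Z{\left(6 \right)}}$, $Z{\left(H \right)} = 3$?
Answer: $- \frac{528465366}{536321891} \approx -0.98535$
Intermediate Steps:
$F{\left(G \right)} = \frac{77 + G}{3 + G}$ ($F{\left(G \right)} = \frac{G + 77}{G + 3} = \frac{77 + G}{3 + G}$)
$\frac{42434 - 35141}{\left(\frac{4021}{-12077} + \frac{2083}{F{\left(79 \right)}}\right) - 8496} = \frac{42434 - 35141}{\left(\frac{4021}{-12077} + \frac{2083}{\frac{1}{3 + 79} \left(77 + 79\right)}\right) - 8496} = \frac{7293}{\left(4021 \left(- \frac{1}{12077}\right) + \frac{2083}{\frac{1}{82} \cdot 156}\right) - 8496} = \frac{7293}{\left(- \frac{4021}{12077} + \frac{2083}{\frac{1}{82} \cdot 156}\right) - 8496} = \frac{7293}{\left(- \frac{4021}{12077} + \frac{2083}{\frac{78}{41}}\right) - 8496} = \frac{7293}{\left(- \frac{4021}{12077} + 2083 \cdot \frac{41}{78}\right) - 8496} = \frac{7293}{\left(- \frac{4021}{12077} + \frac{85403}{78}\right) - 8496} = \frac{7293}{\frac{79315261}{72462} - 8496} = \frac{7293}{- \frac{536321891}{72462}} = 7293 \left(- \frac{72462}{536321891}\right) = - \frac{528465366}{536321891}$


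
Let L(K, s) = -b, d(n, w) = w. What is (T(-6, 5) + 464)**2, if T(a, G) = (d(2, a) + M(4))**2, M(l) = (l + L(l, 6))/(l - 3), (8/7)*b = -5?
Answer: 903423249/4096 ≈ 2.2056e+5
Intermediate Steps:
b = -35/8 (b = (7/8)*(-5) = -35/8 ≈ -4.3750)
L(K, s) = 35/8 (L(K, s) = -1*(-35/8) = 35/8)
M(l) = (35/8 + l)/(-3 + l) (M(l) = (l + 35/8)/(l - 3) = (35/8 + l)/(-3 + l))
T(a, G) = (67/8 + a)**2 (T(a, G) = (a + (35/8 + 4)/(-3 + 4))**2 = (a + (67/8)/1)**2 = (a + 1*(67/8))**2 = (a + 67/8)**2 = (67/8 + a)**2)
(T(-6, 5) + 464)**2 = ((67 + 8*(-6))**2/64 + 464)**2 = ((67 - 48)**2/64 + 464)**2 = ((1/64)*19**2 + 464)**2 = ((1/64)*361 + 464)**2 = (361/64 + 464)**2 = (30057/64)**2 = 903423249/4096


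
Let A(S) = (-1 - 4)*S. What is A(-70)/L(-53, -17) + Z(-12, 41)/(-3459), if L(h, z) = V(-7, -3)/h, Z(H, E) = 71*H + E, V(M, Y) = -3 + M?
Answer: 6417256/3459 ≈ 1855.2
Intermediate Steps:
A(S) = -5*S
Z(H, E) = E + 71*H
L(h, z) = -10/h (L(h, z) = (-3 - 7)/h = -10/h)
A(-70)/L(-53, -17) + Z(-12, 41)/(-3459) = (-5*(-70))/((-10/(-53))) + (41 + 71*(-12))/(-3459) = 350/((-10*(-1/53))) + (41 - 852)*(-1/3459) = 350/(10/53) - 811*(-1/3459) = 350*(53/10) + 811/3459 = 1855 + 811/3459 = 6417256/3459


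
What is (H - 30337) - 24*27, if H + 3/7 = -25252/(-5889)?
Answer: -1277135558/41223 ≈ -30981.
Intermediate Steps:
H = 159097/41223 (H = -3/7 - 25252/(-5889) = -3/7 - 25252*(-1/5889) = -3/7 + 25252/5889 = 159097/41223 ≈ 3.8594)
(H - 30337) - 24*27 = (159097/41223 - 30337) - 24*27 = -1250423054/41223 - 648 = -1277135558/41223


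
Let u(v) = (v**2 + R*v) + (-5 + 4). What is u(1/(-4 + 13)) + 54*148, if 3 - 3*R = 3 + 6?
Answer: 647254/81 ≈ 7990.8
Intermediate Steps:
R = -2 (R = 1 - (3 + 6)/3 = 1 - 1/3*9 = 1 - 3 = -2)
u(v) = -1 + v**2 - 2*v (u(v) = (v**2 - 2*v) + (-5 + 4) = (v**2 - 2*v) - 1 = -1 + v**2 - 2*v)
u(1/(-4 + 13)) + 54*148 = (-1 + (1/(-4 + 13))**2 - 2/(-4 + 13)) + 54*148 = (-1 + (1/9)**2 - 2/9) + 7992 = (-1 + (1/9)**2 - 2*1/9) + 7992 = (-1 + 1/81 - 2/9) + 7992 = -98/81 + 7992 = 647254/81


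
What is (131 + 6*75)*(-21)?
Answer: -12201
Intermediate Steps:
(131 + 6*75)*(-21) = (131 + 450)*(-21) = 581*(-21) = -12201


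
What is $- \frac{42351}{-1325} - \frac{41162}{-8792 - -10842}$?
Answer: $\frac{645598}{54325} \approx 11.884$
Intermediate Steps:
$- \frac{42351}{-1325} - \frac{41162}{-8792 - -10842} = \left(-42351\right) \left(- \frac{1}{1325}\right) - \frac{41162}{-8792 + 10842} = \frac{42351}{1325} - \frac{41162}{2050} = \frac{42351}{1325} - \frac{20581}{1025} = \frac{645598}{54325}$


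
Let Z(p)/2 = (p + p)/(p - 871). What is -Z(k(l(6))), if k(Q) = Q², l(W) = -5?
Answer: 50/423 ≈ 0.11820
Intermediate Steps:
Z(p) = 4*p/(-871 + p) (Z(p) = 2*((p + p)/(p - 871)) = 2*((2*p)/(-871 + p)) = 2*(2*p/(-871 + p)) = 4*p/(-871 + p))
-Z(k(l(6))) = -4*(-5)²/(-871 + (-5)²) = -4*25/(-871 + 25) = -4*25/(-846) = -4*25*(-1)/846 = -1*(-50/423) = 50/423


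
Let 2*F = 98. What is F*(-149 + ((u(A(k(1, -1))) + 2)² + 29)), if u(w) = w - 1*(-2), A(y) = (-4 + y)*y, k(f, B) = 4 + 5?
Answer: 111769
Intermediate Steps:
F = 49 (F = (½)*98 = 49)
k(f, B) = 9
A(y) = y*(-4 + y)
u(w) = 2 + w (u(w) = w + 2 = 2 + w)
F*(-149 + ((u(A(k(1, -1))) + 2)² + 29)) = 49*(-149 + (((2 + 9*(-4 + 9)) + 2)² + 29)) = 49*(-149 + (((2 + 9*5) + 2)² + 29)) = 49*(-149 + (((2 + 45) + 2)² + 29)) = 49*(-149 + ((47 + 2)² + 29)) = 49*(-149 + (49² + 29)) = 49*(-149 + (2401 + 29)) = 49*(-149 + 2430) = 49*2281 = 111769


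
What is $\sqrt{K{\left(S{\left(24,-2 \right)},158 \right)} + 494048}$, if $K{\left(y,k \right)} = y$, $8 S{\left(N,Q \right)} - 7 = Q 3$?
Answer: $\frac{\sqrt{7904770}}{4} \approx 702.89$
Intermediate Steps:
$S{\left(N,Q \right)} = \frac{7}{8} + \frac{3 Q}{8}$ ($S{\left(N,Q \right)} = \frac{7}{8} + \frac{Q 3}{8} = \frac{7}{8} + \frac{3 Q}{8}$)
$\sqrt{K{\left(S{\left(24,-2 \right)},158 \right)} + 494048} = \sqrt{\left(\frac{7}{8} + \frac{3}{8} \left(-2\right)\right) + 494048} = \sqrt{\left(\frac{7}{8} - \frac{3}{4}\right) + 494048} = \sqrt{\frac{1}{8} + 494048} = \sqrt{\frac{3952385}{8}} = \frac{\sqrt{7904770}}{4}$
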